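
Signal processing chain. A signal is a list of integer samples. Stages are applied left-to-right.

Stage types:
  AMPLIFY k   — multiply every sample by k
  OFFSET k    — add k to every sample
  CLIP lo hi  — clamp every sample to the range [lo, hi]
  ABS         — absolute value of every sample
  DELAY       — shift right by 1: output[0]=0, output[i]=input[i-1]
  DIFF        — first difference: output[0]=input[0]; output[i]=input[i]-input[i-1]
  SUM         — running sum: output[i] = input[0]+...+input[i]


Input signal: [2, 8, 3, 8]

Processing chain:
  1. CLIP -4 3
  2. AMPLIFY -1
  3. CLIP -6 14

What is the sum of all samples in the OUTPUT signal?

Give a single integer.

Input: [2, 8, 3, 8]
Stage 1 (CLIP -4 3): clip(2,-4,3)=2, clip(8,-4,3)=3, clip(3,-4,3)=3, clip(8,-4,3)=3 -> [2, 3, 3, 3]
Stage 2 (AMPLIFY -1): 2*-1=-2, 3*-1=-3, 3*-1=-3, 3*-1=-3 -> [-2, -3, -3, -3]
Stage 3 (CLIP -6 14): clip(-2,-6,14)=-2, clip(-3,-6,14)=-3, clip(-3,-6,14)=-3, clip(-3,-6,14)=-3 -> [-2, -3, -3, -3]
Output sum: -11

Answer: -11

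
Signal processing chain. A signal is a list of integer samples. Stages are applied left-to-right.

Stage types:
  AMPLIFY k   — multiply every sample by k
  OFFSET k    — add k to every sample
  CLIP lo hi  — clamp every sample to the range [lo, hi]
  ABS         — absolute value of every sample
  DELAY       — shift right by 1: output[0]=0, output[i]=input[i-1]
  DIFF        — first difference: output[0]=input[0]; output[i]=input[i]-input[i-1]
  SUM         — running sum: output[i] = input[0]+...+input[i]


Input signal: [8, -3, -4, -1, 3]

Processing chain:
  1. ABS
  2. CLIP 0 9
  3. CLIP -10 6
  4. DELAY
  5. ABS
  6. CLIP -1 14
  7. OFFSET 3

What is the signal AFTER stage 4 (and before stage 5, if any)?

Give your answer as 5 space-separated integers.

Input: [8, -3, -4, -1, 3]
Stage 1 (ABS): |8|=8, |-3|=3, |-4|=4, |-1|=1, |3|=3 -> [8, 3, 4, 1, 3]
Stage 2 (CLIP 0 9): clip(8,0,9)=8, clip(3,0,9)=3, clip(4,0,9)=4, clip(1,0,9)=1, clip(3,0,9)=3 -> [8, 3, 4, 1, 3]
Stage 3 (CLIP -10 6): clip(8,-10,6)=6, clip(3,-10,6)=3, clip(4,-10,6)=4, clip(1,-10,6)=1, clip(3,-10,6)=3 -> [6, 3, 4, 1, 3]
Stage 4 (DELAY): [0, 6, 3, 4, 1] = [0, 6, 3, 4, 1] -> [0, 6, 3, 4, 1]

Answer: 0 6 3 4 1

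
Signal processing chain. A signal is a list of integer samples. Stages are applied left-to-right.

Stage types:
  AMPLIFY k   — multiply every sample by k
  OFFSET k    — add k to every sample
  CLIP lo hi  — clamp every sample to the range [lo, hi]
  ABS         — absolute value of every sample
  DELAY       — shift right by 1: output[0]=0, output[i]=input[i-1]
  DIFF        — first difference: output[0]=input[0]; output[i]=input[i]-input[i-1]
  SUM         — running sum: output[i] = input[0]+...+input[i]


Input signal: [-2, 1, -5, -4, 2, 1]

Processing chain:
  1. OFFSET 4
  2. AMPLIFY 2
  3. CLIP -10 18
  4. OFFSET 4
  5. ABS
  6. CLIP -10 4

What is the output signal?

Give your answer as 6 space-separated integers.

Answer: 4 4 2 4 4 4

Derivation:
Input: [-2, 1, -5, -4, 2, 1]
Stage 1 (OFFSET 4): -2+4=2, 1+4=5, -5+4=-1, -4+4=0, 2+4=6, 1+4=5 -> [2, 5, -1, 0, 6, 5]
Stage 2 (AMPLIFY 2): 2*2=4, 5*2=10, -1*2=-2, 0*2=0, 6*2=12, 5*2=10 -> [4, 10, -2, 0, 12, 10]
Stage 3 (CLIP -10 18): clip(4,-10,18)=4, clip(10,-10,18)=10, clip(-2,-10,18)=-2, clip(0,-10,18)=0, clip(12,-10,18)=12, clip(10,-10,18)=10 -> [4, 10, -2, 0, 12, 10]
Stage 4 (OFFSET 4): 4+4=8, 10+4=14, -2+4=2, 0+4=4, 12+4=16, 10+4=14 -> [8, 14, 2, 4, 16, 14]
Stage 5 (ABS): |8|=8, |14|=14, |2|=2, |4|=4, |16|=16, |14|=14 -> [8, 14, 2, 4, 16, 14]
Stage 6 (CLIP -10 4): clip(8,-10,4)=4, clip(14,-10,4)=4, clip(2,-10,4)=2, clip(4,-10,4)=4, clip(16,-10,4)=4, clip(14,-10,4)=4 -> [4, 4, 2, 4, 4, 4]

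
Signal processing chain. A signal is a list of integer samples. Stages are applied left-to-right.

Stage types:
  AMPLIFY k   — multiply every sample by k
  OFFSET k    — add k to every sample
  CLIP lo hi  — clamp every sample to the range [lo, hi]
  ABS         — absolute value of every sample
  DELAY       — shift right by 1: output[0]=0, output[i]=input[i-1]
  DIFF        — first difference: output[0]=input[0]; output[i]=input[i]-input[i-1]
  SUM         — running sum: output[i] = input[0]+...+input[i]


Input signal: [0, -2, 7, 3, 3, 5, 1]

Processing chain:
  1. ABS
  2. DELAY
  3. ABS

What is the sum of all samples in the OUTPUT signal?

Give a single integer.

Input: [0, -2, 7, 3, 3, 5, 1]
Stage 1 (ABS): |0|=0, |-2|=2, |7|=7, |3|=3, |3|=3, |5|=5, |1|=1 -> [0, 2, 7, 3, 3, 5, 1]
Stage 2 (DELAY): [0, 0, 2, 7, 3, 3, 5] = [0, 0, 2, 7, 3, 3, 5] -> [0, 0, 2, 7, 3, 3, 5]
Stage 3 (ABS): |0|=0, |0|=0, |2|=2, |7|=7, |3|=3, |3|=3, |5|=5 -> [0, 0, 2, 7, 3, 3, 5]
Output sum: 20

Answer: 20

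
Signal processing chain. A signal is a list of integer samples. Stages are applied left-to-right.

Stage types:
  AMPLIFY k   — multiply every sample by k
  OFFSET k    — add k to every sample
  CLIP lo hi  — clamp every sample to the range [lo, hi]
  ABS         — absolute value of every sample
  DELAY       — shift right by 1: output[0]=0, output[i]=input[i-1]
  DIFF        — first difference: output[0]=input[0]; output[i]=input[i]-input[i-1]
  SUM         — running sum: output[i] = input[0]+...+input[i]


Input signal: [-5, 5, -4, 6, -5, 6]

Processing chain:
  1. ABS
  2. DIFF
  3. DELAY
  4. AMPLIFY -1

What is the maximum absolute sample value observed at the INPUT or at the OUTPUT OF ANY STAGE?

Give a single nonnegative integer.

Input: [-5, 5, -4, 6, -5, 6] (max |s|=6)
Stage 1 (ABS): |-5|=5, |5|=5, |-4|=4, |6|=6, |-5|=5, |6|=6 -> [5, 5, 4, 6, 5, 6] (max |s|=6)
Stage 2 (DIFF): s[0]=5, 5-5=0, 4-5=-1, 6-4=2, 5-6=-1, 6-5=1 -> [5, 0, -1, 2, -1, 1] (max |s|=5)
Stage 3 (DELAY): [0, 5, 0, -1, 2, -1] = [0, 5, 0, -1, 2, -1] -> [0, 5, 0, -1, 2, -1] (max |s|=5)
Stage 4 (AMPLIFY -1): 0*-1=0, 5*-1=-5, 0*-1=0, -1*-1=1, 2*-1=-2, -1*-1=1 -> [0, -5, 0, 1, -2, 1] (max |s|=5)
Overall max amplitude: 6

Answer: 6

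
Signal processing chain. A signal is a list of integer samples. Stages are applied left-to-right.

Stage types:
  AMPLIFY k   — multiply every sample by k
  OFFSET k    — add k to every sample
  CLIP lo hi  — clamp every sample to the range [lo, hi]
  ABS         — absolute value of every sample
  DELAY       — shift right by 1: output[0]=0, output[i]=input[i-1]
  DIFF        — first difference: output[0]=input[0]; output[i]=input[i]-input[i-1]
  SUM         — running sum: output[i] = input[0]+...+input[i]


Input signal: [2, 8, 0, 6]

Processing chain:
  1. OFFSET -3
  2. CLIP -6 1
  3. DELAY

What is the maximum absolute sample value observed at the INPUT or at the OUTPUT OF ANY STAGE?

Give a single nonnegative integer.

Input: [2, 8, 0, 6] (max |s|=8)
Stage 1 (OFFSET -3): 2+-3=-1, 8+-3=5, 0+-3=-3, 6+-3=3 -> [-1, 5, -3, 3] (max |s|=5)
Stage 2 (CLIP -6 1): clip(-1,-6,1)=-1, clip(5,-6,1)=1, clip(-3,-6,1)=-3, clip(3,-6,1)=1 -> [-1, 1, -3, 1] (max |s|=3)
Stage 3 (DELAY): [0, -1, 1, -3] = [0, -1, 1, -3] -> [0, -1, 1, -3] (max |s|=3)
Overall max amplitude: 8

Answer: 8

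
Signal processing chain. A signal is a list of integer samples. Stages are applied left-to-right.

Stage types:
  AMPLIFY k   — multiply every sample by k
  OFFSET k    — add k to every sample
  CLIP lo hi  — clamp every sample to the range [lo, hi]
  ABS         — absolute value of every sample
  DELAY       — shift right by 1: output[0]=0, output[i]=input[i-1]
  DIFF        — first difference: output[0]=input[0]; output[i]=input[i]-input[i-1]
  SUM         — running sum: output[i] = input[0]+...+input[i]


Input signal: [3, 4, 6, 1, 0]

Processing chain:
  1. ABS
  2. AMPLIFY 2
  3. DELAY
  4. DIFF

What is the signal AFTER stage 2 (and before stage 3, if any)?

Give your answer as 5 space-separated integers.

Input: [3, 4, 6, 1, 0]
Stage 1 (ABS): |3|=3, |4|=4, |6|=6, |1|=1, |0|=0 -> [3, 4, 6, 1, 0]
Stage 2 (AMPLIFY 2): 3*2=6, 4*2=8, 6*2=12, 1*2=2, 0*2=0 -> [6, 8, 12, 2, 0]

Answer: 6 8 12 2 0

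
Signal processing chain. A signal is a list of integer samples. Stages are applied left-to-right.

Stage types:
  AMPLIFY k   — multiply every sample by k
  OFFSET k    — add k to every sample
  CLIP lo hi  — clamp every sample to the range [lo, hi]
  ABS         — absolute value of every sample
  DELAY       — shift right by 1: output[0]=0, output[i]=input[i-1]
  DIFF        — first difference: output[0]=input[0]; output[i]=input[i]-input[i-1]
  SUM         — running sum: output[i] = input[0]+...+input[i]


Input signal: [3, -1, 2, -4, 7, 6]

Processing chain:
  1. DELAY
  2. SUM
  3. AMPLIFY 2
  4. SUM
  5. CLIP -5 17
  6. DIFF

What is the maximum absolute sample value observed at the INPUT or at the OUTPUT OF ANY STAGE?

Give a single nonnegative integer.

Input: [3, -1, 2, -4, 7, 6] (max |s|=7)
Stage 1 (DELAY): [0, 3, -1, 2, -4, 7] = [0, 3, -1, 2, -4, 7] -> [0, 3, -1, 2, -4, 7] (max |s|=7)
Stage 2 (SUM): sum[0..0]=0, sum[0..1]=3, sum[0..2]=2, sum[0..3]=4, sum[0..4]=0, sum[0..5]=7 -> [0, 3, 2, 4, 0, 7] (max |s|=7)
Stage 3 (AMPLIFY 2): 0*2=0, 3*2=6, 2*2=4, 4*2=8, 0*2=0, 7*2=14 -> [0, 6, 4, 8, 0, 14] (max |s|=14)
Stage 4 (SUM): sum[0..0]=0, sum[0..1]=6, sum[0..2]=10, sum[0..3]=18, sum[0..4]=18, sum[0..5]=32 -> [0, 6, 10, 18, 18, 32] (max |s|=32)
Stage 5 (CLIP -5 17): clip(0,-5,17)=0, clip(6,-5,17)=6, clip(10,-5,17)=10, clip(18,-5,17)=17, clip(18,-5,17)=17, clip(32,-5,17)=17 -> [0, 6, 10, 17, 17, 17] (max |s|=17)
Stage 6 (DIFF): s[0]=0, 6-0=6, 10-6=4, 17-10=7, 17-17=0, 17-17=0 -> [0, 6, 4, 7, 0, 0] (max |s|=7)
Overall max amplitude: 32

Answer: 32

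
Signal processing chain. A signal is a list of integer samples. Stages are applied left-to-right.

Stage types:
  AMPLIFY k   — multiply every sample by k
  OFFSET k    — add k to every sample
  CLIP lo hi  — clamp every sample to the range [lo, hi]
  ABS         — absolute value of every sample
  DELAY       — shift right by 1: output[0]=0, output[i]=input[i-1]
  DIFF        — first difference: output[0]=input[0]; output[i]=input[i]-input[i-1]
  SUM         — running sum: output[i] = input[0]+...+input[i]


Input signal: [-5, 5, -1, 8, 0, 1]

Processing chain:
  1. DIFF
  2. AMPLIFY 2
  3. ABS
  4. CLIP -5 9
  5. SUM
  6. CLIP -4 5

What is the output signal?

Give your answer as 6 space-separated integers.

Answer: 5 5 5 5 5 5

Derivation:
Input: [-5, 5, -1, 8, 0, 1]
Stage 1 (DIFF): s[0]=-5, 5--5=10, -1-5=-6, 8--1=9, 0-8=-8, 1-0=1 -> [-5, 10, -6, 9, -8, 1]
Stage 2 (AMPLIFY 2): -5*2=-10, 10*2=20, -6*2=-12, 9*2=18, -8*2=-16, 1*2=2 -> [-10, 20, -12, 18, -16, 2]
Stage 3 (ABS): |-10|=10, |20|=20, |-12|=12, |18|=18, |-16|=16, |2|=2 -> [10, 20, 12, 18, 16, 2]
Stage 4 (CLIP -5 9): clip(10,-5,9)=9, clip(20,-5,9)=9, clip(12,-5,9)=9, clip(18,-5,9)=9, clip(16,-5,9)=9, clip(2,-5,9)=2 -> [9, 9, 9, 9, 9, 2]
Stage 5 (SUM): sum[0..0]=9, sum[0..1]=18, sum[0..2]=27, sum[0..3]=36, sum[0..4]=45, sum[0..5]=47 -> [9, 18, 27, 36, 45, 47]
Stage 6 (CLIP -4 5): clip(9,-4,5)=5, clip(18,-4,5)=5, clip(27,-4,5)=5, clip(36,-4,5)=5, clip(45,-4,5)=5, clip(47,-4,5)=5 -> [5, 5, 5, 5, 5, 5]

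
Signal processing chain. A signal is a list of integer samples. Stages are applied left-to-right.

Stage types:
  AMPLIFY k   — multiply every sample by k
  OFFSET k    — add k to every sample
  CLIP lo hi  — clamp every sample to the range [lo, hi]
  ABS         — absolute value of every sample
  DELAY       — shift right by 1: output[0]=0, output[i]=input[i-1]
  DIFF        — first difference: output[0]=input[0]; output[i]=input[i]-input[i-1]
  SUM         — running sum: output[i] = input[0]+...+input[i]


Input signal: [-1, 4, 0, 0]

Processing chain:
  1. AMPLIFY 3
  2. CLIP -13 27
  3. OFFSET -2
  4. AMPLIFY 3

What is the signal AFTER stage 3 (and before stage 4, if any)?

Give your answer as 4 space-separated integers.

Input: [-1, 4, 0, 0]
Stage 1 (AMPLIFY 3): -1*3=-3, 4*3=12, 0*3=0, 0*3=0 -> [-3, 12, 0, 0]
Stage 2 (CLIP -13 27): clip(-3,-13,27)=-3, clip(12,-13,27)=12, clip(0,-13,27)=0, clip(0,-13,27)=0 -> [-3, 12, 0, 0]
Stage 3 (OFFSET -2): -3+-2=-5, 12+-2=10, 0+-2=-2, 0+-2=-2 -> [-5, 10, -2, -2]

Answer: -5 10 -2 -2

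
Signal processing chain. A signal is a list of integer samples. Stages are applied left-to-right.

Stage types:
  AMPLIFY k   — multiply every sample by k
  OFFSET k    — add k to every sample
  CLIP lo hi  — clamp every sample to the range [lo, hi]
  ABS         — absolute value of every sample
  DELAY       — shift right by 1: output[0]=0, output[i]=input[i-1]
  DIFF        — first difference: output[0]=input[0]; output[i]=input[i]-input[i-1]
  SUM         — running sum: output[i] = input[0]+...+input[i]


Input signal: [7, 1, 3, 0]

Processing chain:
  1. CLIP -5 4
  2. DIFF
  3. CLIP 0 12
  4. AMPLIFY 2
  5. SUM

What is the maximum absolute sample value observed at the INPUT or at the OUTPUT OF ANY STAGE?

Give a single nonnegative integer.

Answer: 12

Derivation:
Input: [7, 1, 3, 0] (max |s|=7)
Stage 1 (CLIP -5 4): clip(7,-5,4)=4, clip(1,-5,4)=1, clip(3,-5,4)=3, clip(0,-5,4)=0 -> [4, 1, 3, 0] (max |s|=4)
Stage 2 (DIFF): s[0]=4, 1-4=-3, 3-1=2, 0-3=-3 -> [4, -3, 2, -3] (max |s|=4)
Stage 3 (CLIP 0 12): clip(4,0,12)=4, clip(-3,0,12)=0, clip(2,0,12)=2, clip(-3,0,12)=0 -> [4, 0, 2, 0] (max |s|=4)
Stage 4 (AMPLIFY 2): 4*2=8, 0*2=0, 2*2=4, 0*2=0 -> [8, 0, 4, 0] (max |s|=8)
Stage 5 (SUM): sum[0..0]=8, sum[0..1]=8, sum[0..2]=12, sum[0..3]=12 -> [8, 8, 12, 12] (max |s|=12)
Overall max amplitude: 12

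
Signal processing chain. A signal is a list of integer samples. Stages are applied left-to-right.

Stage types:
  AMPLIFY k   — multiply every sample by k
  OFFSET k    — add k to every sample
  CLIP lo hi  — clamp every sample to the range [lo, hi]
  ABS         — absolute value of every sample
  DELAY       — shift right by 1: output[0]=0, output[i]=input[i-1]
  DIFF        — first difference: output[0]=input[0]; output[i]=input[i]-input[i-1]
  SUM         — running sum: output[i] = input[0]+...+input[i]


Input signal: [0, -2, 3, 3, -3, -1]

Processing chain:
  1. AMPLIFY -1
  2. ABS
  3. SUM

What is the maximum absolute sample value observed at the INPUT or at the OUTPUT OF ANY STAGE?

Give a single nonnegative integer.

Answer: 12

Derivation:
Input: [0, -2, 3, 3, -3, -1] (max |s|=3)
Stage 1 (AMPLIFY -1): 0*-1=0, -2*-1=2, 3*-1=-3, 3*-1=-3, -3*-1=3, -1*-1=1 -> [0, 2, -3, -3, 3, 1] (max |s|=3)
Stage 2 (ABS): |0|=0, |2|=2, |-3|=3, |-3|=3, |3|=3, |1|=1 -> [0, 2, 3, 3, 3, 1] (max |s|=3)
Stage 3 (SUM): sum[0..0]=0, sum[0..1]=2, sum[0..2]=5, sum[0..3]=8, sum[0..4]=11, sum[0..5]=12 -> [0, 2, 5, 8, 11, 12] (max |s|=12)
Overall max amplitude: 12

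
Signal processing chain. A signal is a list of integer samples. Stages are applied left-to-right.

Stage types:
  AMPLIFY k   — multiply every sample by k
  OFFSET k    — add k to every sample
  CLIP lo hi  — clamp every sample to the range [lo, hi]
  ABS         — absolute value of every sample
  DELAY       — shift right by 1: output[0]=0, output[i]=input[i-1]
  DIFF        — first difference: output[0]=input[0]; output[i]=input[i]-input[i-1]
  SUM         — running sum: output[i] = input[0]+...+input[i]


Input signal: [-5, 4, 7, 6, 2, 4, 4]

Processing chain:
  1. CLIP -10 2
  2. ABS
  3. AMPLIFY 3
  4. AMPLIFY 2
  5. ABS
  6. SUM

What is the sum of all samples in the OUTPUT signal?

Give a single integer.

Answer: 462

Derivation:
Input: [-5, 4, 7, 6, 2, 4, 4]
Stage 1 (CLIP -10 2): clip(-5,-10,2)=-5, clip(4,-10,2)=2, clip(7,-10,2)=2, clip(6,-10,2)=2, clip(2,-10,2)=2, clip(4,-10,2)=2, clip(4,-10,2)=2 -> [-5, 2, 2, 2, 2, 2, 2]
Stage 2 (ABS): |-5|=5, |2|=2, |2|=2, |2|=2, |2|=2, |2|=2, |2|=2 -> [5, 2, 2, 2, 2, 2, 2]
Stage 3 (AMPLIFY 3): 5*3=15, 2*3=6, 2*3=6, 2*3=6, 2*3=6, 2*3=6, 2*3=6 -> [15, 6, 6, 6, 6, 6, 6]
Stage 4 (AMPLIFY 2): 15*2=30, 6*2=12, 6*2=12, 6*2=12, 6*2=12, 6*2=12, 6*2=12 -> [30, 12, 12, 12, 12, 12, 12]
Stage 5 (ABS): |30|=30, |12|=12, |12|=12, |12|=12, |12|=12, |12|=12, |12|=12 -> [30, 12, 12, 12, 12, 12, 12]
Stage 6 (SUM): sum[0..0]=30, sum[0..1]=42, sum[0..2]=54, sum[0..3]=66, sum[0..4]=78, sum[0..5]=90, sum[0..6]=102 -> [30, 42, 54, 66, 78, 90, 102]
Output sum: 462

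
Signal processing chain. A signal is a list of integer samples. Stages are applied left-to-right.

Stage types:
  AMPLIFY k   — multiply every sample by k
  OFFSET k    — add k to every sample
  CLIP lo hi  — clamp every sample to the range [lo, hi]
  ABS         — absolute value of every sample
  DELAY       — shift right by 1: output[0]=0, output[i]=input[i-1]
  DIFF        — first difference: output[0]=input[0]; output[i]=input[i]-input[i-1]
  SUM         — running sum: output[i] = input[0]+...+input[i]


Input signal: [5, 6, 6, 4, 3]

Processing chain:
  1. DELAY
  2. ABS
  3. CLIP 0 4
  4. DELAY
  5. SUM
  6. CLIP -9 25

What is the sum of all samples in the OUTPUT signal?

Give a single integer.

Input: [5, 6, 6, 4, 3]
Stage 1 (DELAY): [0, 5, 6, 6, 4] = [0, 5, 6, 6, 4] -> [0, 5, 6, 6, 4]
Stage 2 (ABS): |0|=0, |5|=5, |6|=6, |6|=6, |4|=4 -> [0, 5, 6, 6, 4]
Stage 3 (CLIP 0 4): clip(0,0,4)=0, clip(5,0,4)=4, clip(6,0,4)=4, clip(6,0,4)=4, clip(4,0,4)=4 -> [0, 4, 4, 4, 4]
Stage 4 (DELAY): [0, 0, 4, 4, 4] = [0, 0, 4, 4, 4] -> [0, 0, 4, 4, 4]
Stage 5 (SUM): sum[0..0]=0, sum[0..1]=0, sum[0..2]=4, sum[0..3]=8, sum[0..4]=12 -> [0, 0, 4, 8, 12]
Stage 6 (CLIP -9 25): clip(0,-9,25)=0, clip(0,-9,25)=0, clip(4,-9,25)=4, clip(8,-9,25)=8, clip(12,-9,25)=12 -> [0, 0, 4, 8, 12]
Output sum: 24

Answer: 24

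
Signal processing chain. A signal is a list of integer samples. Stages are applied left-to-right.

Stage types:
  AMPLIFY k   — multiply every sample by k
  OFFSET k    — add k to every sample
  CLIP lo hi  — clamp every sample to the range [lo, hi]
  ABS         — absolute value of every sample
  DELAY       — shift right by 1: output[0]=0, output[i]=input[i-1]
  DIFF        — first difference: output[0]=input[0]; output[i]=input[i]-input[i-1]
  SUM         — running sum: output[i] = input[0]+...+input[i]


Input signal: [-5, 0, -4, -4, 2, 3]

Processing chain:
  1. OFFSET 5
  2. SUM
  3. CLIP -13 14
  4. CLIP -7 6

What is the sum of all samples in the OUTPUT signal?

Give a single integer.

Answer: 29

Derivation:
Input: [-5, 0, -4, -4, 2, 3]
Stage 1 (OFFSET 5): -5+5=0, 0+5=5, -4+5=1, -4+5=1, 2+5=7, 3+5=8 -> [0, 5, 1, 1, 7, 8]
Stage 2 (SUM): sum[0..0]=0, sum[0..1]=5, sum[0..2]=6, sum[0..3]=7, sum[0..4]=14, sum[0..5]=22 -> [0, 5, 6, 7, 14, 22]
Stage 3 (CLIP -13 14): clip(0,-13,14)=0, clip(5,-13,14)=5, clip(6,-13,14)=6, clip(7,-13,14)=7, clip(14,-13,14)=14, clip(22,-13,14)=14 -> [0, 5, 6, 7, 14, 14]
Stage 4 (CLIP -7 6): clip(0,-7,6)=0, clip(5,-7,6)=5, clip(6,-7,6)=6, clip(7,-7,6)=6, clip(14,-7,6)=6, clip(14,-7,6)=6 -> [0, 5, 6, 6, 6, 6]
Output sum: 29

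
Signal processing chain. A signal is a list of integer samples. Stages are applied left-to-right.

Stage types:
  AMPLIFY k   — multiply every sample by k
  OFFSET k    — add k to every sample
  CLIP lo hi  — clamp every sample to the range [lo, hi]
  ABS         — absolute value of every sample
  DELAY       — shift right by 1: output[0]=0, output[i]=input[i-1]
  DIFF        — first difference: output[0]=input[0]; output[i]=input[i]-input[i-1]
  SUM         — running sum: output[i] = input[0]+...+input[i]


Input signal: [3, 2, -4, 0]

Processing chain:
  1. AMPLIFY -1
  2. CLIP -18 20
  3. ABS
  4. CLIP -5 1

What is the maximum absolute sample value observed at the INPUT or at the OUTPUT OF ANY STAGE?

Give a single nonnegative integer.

Input: [3, 2, -4, 0] (max |s|=4)
Stage 1 (AMPLIFY -1): 3*-1=-3, 2*-1=-2, -4*-1=4, 0*-1=0 -> [-3, -2, 4, 0] (max |s|=4)
Stage 2 (CLIP -18 20): clip(-3,-18,20)=-3, clip(-2,-18,20)=-2, clip(4,-18,20)=4, clip(0,-18,20)=0 -> [-3, -2, 4, 0] (max |s|=4)
Stage 3 (ABS): |-3|=3, |-2|=2, |4|=4, |0|=0 -> [3, 2, 4, 0] (max |s|=4)
Stage 4 (CLIP -5 1): clip(3,-5,1)=1, clip(2,-5,1)=1, clip(4,-5,1)=1, clip(0,-5,1)=0 -> [1, 1, 1, 0] (max |s|=1)
Overall max amplitude: 4

Answer: 4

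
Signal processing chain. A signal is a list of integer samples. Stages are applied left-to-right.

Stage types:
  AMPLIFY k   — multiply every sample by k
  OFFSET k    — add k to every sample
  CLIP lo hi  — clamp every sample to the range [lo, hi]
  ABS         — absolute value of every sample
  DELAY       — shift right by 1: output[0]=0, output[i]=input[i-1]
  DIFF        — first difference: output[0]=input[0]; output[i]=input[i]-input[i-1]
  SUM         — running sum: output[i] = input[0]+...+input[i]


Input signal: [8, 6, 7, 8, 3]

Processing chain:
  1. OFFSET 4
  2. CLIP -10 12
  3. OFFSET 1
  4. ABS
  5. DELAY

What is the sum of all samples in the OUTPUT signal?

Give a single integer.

Input: [8, 6, 7, 8, 3]
Stage 1 (OFFSET 4): 8+4=12, 6+4=10, 7+4=11, 8+4=12, 3+4=7 -> [12, 10, 11, 12, 7]
Stage 2 (CLIP -10 12): clip(12,-10,12)=12, clip(10,-10,12)=10, clip(11,-10,12)=11, clip(12,-10,12)=12, clip(7,-10,12)=7 -> [12, 10, 11, 12, 7]
Stage 3 (OFFSET 1): 12+1=13, 10+1=11, 11+1=12, 12+1=13, 7+1=8 -> [13, 11, 12, 13, 8]
Stage 4 (ABS): |13|=13, |11|=11, |12|=12, |13|=13, |8|=8 -> [13, 11, 12, 13, 8]
Stage 5 (DELAY): [0, 13, 11, 12, 13] = [0, 13, 11, 12, 13] -> [0, 13, 11, 12, 13]
Output sum: 49

Answer: 49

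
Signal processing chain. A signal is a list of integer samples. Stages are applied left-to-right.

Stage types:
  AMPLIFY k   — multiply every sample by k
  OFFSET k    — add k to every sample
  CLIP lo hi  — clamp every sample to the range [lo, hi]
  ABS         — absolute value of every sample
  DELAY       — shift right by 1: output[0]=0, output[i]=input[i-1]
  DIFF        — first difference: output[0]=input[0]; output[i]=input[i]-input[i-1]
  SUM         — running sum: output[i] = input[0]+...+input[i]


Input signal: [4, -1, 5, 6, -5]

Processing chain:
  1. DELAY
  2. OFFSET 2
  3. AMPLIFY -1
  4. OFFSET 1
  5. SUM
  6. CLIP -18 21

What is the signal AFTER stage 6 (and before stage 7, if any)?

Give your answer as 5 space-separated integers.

Input: [4, -1, 5, 6, -5]
Stage 1 (DELAY): [0, 4, -1, 5, 6] = [0, 4, -1, 5, 6] -> [0, 4, -1, 5, 6]
Stage 2 (OFFSET 2): 0+2=2, 4+2=6, -1+2=1, 5+2=7, 6+2=8 -> [2, 6, 1, 7, 8]
Stage 3 (AMPLIFY -1): 2*-1=-2, 6*-1=-6, 1*-1=-1, 7*-1=-7, 8*-1=-8 -> [-2, -6, -1, -7, -8]
Stage 4 (OFFSET 1): -2+1=-1, -6+1=-5, -1+1=0, -7+1=-6, -8+1=-7 -> [-1, -5, 0, -6, -7]
Stage 5 (SUM): sum[0..0]=-1, sum[0..1]=-6, sum[0..2]=-6, sum[0..3]=-12, sum[0..4]=-19 -> [-1, -6, -6, -12, -19]
Stage 6 (CLIP -18 21): clip(-1,-18,21)=-1, clip(-6,-18,21)=-6, clip(-6,-18,21)=-6, clip(-12,-18,21)=-12, clip(-19,-18,21)=-18 -> [-1, -6, -6, -12, -18]

Answer: -1 -6 -6 -12 -18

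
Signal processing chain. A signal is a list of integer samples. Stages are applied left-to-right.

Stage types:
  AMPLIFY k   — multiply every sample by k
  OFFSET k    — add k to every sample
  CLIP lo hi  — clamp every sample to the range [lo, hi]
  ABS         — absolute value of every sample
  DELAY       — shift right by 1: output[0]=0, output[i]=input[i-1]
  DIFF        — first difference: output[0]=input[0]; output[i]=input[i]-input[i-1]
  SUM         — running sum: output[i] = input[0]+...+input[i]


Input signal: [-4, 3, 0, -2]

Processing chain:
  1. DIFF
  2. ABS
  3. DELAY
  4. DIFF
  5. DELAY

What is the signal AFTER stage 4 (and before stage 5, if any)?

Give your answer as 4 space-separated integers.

Answer: 0 4 3 -4

Derivation:
Input: [-4, 3, 0, -2]
Stage 1 (DIFF): s[0]=-4, 3--4=7, 0-3=-3, -2-0=-2 -> [-4, 7, -3, -2]
Stage 2 (ABS): |-4|=4, |7|=7, |-3|=3, |-2|=2 -> [4, 7, 3, 2]
Stage 3 (DELAY): [0, 4, 7, 3] = [0, 4, 7, 3] -> [0, 4, 7, 3]
Stage 4 (DIFF): s[0]=0, 4-0=4, 7-4=3, 3-7=-4 -> [0, 4, 3, -4]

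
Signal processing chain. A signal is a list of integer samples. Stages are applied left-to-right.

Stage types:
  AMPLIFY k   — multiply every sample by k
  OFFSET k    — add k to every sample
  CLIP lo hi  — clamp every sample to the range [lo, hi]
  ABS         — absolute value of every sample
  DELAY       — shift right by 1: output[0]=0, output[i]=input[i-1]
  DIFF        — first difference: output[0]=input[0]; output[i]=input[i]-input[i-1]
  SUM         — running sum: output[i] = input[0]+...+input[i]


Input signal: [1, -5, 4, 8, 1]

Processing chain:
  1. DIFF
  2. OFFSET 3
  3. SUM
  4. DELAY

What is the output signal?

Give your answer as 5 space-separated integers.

Input: [1, -5, 4, 8, 1]
Stage 1 (DIFF): s[0]=1, -5-1=-6, 4--5=9, 8-4=4, 1-8=-7 -> [1, -6, 9, 4, -7]
Stage 2 (OFFSET 3): 1+3=4, -6+3=-3, 9+3=12, 4+3=7, -7+3=-4 -> [4, -3, 12, 7, -4]
Stage 3 (SUM): sum[0..0]=4, sum[0..1]=1, sum[0..2]=13, sum[0..3]=20, sum[0..4]=16 -> [4, 1, 13, 20, 16]
Stage 4 (DELAY): [0, 4, 1, 13, 20] = [0, 4, 1, 13, 20] -> [0, 4, 1, 13, 20]

Answer: 0 4 1 13 20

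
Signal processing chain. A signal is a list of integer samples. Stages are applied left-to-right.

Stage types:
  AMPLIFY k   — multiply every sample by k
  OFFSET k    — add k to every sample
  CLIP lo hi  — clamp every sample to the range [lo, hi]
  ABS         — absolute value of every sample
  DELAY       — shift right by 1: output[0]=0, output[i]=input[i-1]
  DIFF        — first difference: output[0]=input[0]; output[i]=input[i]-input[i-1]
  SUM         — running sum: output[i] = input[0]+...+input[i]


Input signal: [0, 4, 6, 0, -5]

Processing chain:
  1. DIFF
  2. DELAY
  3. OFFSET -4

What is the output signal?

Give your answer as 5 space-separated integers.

Answer: -4 -4 0 -2 -10

Derivation:
Input: [0, 4, 6, 0, -5]
Stage 1 (DIFF): s[0]=0, 4-0=4, 6-4=2, 0-6=-6, -5-0=-5 -> [0, 4, 2, -6, -5]
Stage 2 (DELAY): [0, 0, 4, 2, -6] = [0, 0, 4, 2, -6] -> [0, 0, 4, 2, -6]
Stage 3 (OFFSET -4): 0+-4=-4, 0+-4=-4, 4+-4=0, 2+-4=-2, -6+-4=-10 -> [-4, -4, 0, -2, -10]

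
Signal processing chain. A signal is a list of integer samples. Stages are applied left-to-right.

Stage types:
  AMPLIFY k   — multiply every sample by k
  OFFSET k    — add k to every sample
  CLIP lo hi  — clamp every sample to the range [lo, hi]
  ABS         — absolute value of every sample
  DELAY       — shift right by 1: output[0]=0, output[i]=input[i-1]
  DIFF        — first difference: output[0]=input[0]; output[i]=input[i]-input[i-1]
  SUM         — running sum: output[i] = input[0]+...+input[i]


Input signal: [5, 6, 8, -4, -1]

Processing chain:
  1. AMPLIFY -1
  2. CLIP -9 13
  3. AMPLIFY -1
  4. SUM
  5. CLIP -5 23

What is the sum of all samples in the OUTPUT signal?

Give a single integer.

Answer: 64

Derivation:
Input: [5, 6, 8, -4, -1]
Stage 1 (AMPLIFY -1): 5*-1=-5, 6*-1=-6, 8*-1=-8, -4*-1=4, -1*-1=1 -> [-5, -6, -8, 4, 1]
Stage 2 (CLIP -9 13): clip(-5,-9,13)=-5, clip(-6,-9,13)=-6, clip(-8,-9,13)=-8, clip(4,-9,13)=4, clip(1,-9,13)=1 -> [-5, -6, -8, 4, 1]
Stage 3 (AMPLIFY -1): -5*-1=5, -6*-1=6, -8*-1=8, 4*-1=-4, 1*-1=-1 -> [5, 6, 8, -4, -1]
Stage 4 (SUM): sum[0..0]=5, sum[0..1]=11, sum[0..2]=19, sum[0..3]=15, sum[0..4]=14 -> [5, 11, 19, 15, 14]
Stage 5 (CLIP -5 23): clip(5,-5,23)=5, clip(11,-5,23)=11, clip(19,-5,23)=19, clip(15,-5,23)=15, clip(14,-5,23)=14 -> [5, 11, 19, 15, 14]
Output sum: 64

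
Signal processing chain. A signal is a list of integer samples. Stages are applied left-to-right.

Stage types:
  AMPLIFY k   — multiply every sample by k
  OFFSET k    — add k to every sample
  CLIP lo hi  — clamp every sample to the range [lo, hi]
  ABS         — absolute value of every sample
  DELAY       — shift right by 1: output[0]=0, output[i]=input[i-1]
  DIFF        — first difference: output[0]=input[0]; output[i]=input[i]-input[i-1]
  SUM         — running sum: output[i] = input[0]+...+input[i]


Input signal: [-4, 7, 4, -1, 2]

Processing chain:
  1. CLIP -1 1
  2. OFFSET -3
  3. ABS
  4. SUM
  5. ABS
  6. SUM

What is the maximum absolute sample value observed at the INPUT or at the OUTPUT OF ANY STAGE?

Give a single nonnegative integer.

Input: [-4, 7, 4, -1, 2] (max |s|=7)
Stage 1 (CLIP -1 1): clip(-4,-1,1)=-1, clip(7,-1,1)=1, clip(4,-1,1)=1, clip(-1,-1,1)=-1, clip(2,-1,1)=1 -> [-1, 1, 1, -1, 1] (max |s|=1)
Stage 2 (OFFSET -3): -1+-3=-4, 1+-3=-2, 1+-3=-2, -1+-3=-4, 1+-3=-2 -> [-4, -2, -2, -4, -2] (max |s|=4)
Stage 3 (ABS): |-4|=4, |-2|=2, |-2|=2, |-4|=4, |-2|=2 -> [4, 2, 2, 4, 2] (max |s|=4)
Stage 4 (SUM): sum[0..0]=4, sum[0..1]=6, sum[0..2]=8, sum[0..3]=12, sum[0..4]=14 -> [4, 6, 8, 12, 14] (max |s|=14)
Stage 5 (ABS): |4|=4, |6|=6, |8|=8, |12|=12, |14|=14 -> [4, 6, 8, 12, 14] (max |s|=14)
Stage 6 (SUM): sum[0..0]=4, sum[0..1]=10, sum[0..2]=18, sum[0..3]=30, sum[0..4]=44 -> [4, 10, 18, 30, 44] (max |s|=44)
Overall max amplitude: 44

Answer: 44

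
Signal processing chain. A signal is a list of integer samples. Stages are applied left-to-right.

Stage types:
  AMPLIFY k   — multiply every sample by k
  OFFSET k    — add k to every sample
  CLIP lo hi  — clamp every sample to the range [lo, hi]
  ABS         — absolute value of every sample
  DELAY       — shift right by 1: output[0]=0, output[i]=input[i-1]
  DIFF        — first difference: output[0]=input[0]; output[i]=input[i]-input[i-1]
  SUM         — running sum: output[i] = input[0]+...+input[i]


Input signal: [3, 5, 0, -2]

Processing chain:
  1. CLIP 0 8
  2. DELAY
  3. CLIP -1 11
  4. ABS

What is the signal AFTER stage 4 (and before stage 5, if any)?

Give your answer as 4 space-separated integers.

Answer: 0 3 5 0

Derivation:
Input: [3, 5, 0, -2]
Stage 1 (CLIP 0 8): clip(3,0,8)=3, clip(5,0,8)=5, clip(0,0,8)=0, clip(-2,0,8)=0 -> [3, 5, 0, 0]
Stage 2 (DELAY): [0, 3, 5, 0] = [0, 3, 5, 0] -> [0, 3, 5, 0]
Stage 3 (CLIP -1 11): clip(0,-1,11)=0, clip(3,-1,11)=3, clip(5,-1,11)=5, clip(0,-1,11)=0 -> [0, 3, 5, 0]
Stage 4 (ABS): |0|=0, |3|=3, |5|=5, |0|=0 -> [0, 3, 5, 0]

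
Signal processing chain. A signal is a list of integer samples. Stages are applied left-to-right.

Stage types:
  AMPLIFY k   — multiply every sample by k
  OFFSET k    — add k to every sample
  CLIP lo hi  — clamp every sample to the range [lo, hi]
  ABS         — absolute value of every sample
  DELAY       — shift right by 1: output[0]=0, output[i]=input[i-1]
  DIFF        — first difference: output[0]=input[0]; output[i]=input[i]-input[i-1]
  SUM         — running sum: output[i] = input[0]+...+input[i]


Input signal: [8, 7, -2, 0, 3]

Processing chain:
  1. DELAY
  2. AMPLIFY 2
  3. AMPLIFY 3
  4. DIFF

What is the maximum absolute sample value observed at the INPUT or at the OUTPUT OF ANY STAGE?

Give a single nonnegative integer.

Input: [8, 7, -2, 0, 3] (max |s|=8)
Stage 1 (DELAY): [0, 8, 7, -2, 0] = [0, 8, 7, -2, 0] -> [0, 8, 7, -2, 0] (max |s|=8)
Stage 2 (AMPLIFY 2): 0*2=0, 8*2=16, 7*2=14, -2*2=-4, 0*2=0 -> [0, 16, 14, -4, 0] (max |s|=16)
Stage 3 (AMPLIFY 3): 0*3=0, 16*3=48, 14*3=42, -4*3=-12, 0*3=0 -> [0, 48, 42, -12, 0] (max |s|=48)
Stage 4 (DIFF): s[0]=0, 48-0=48, 42-48=-6, -12-42=-54, 0--12=12 -> [0, 48, -6, -54, 12] (max |s|=54)
Overall max amplitude: 54

Answer: 54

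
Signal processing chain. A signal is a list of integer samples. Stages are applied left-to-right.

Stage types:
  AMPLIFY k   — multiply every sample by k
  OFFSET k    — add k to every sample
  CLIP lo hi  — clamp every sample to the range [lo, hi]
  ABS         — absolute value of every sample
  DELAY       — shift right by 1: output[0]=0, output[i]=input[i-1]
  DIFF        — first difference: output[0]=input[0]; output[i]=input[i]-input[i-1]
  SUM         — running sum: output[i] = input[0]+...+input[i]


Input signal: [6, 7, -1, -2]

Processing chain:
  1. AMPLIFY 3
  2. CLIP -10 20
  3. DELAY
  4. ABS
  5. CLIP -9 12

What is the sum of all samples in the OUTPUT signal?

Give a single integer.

Input: [6, 7, -1, -2]
Stage 1 (AMPLIFY 3): 6*3=18, 7*3=21, -1*3=-3, -2*3=-6 -> [18, 21, -3, -6]
Stage 2 (CLIP -10 20): clip(18,-10,20)=18, clip(21,-10,20)=20, clip(-3,-10,20)=-3, clip(-6,-10,20)=-6 -> [18, 20, -3, -6]
Stage 3 (DELAY): [0, 18, 20, -3] = [0, 18, 20, -3] -> [0, 18, 20, -3]
Stage 4 (ABS): |0|=0, |18|=18, |20|=20, |-3|=3 -> [0, 18, 20, 3]
Stage 5 (CLIP -9 12): clip(0,-9,12)=0, clip(18,-9,12)=12, clip(20,-9,12)=12, clip(3,-9,12)=3 -> [0, 12, 12, 3]
Output sum: 27

Answer: 27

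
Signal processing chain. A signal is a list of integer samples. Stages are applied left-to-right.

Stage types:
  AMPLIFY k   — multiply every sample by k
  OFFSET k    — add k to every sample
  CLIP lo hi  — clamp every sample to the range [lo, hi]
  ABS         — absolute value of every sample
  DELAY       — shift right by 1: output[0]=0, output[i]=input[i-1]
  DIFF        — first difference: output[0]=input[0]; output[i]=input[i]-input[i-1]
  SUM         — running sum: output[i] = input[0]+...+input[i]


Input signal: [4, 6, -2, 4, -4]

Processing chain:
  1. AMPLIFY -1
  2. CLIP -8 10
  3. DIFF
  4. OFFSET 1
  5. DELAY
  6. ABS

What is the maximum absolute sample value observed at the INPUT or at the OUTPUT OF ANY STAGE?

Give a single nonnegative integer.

Input: [4, 6, -2, 4, -4] (max |s|=6)
Stage 1 (AMPLIFY -1): 4*-1=-4, 6*-1=-6, -2*-1=2, 4*-1=-4, -4*-1=4 -> [-4, -6, 2, -4, 4] (max |s|=6)
Stage 2 (CLIP -8 10): clip(-4,-8,10)=-4, clip(-6,-8,10)=-6, clip(2,-8,10)=2, clip(-4,-8,10)=-4, clip(4,-8,10)=4 -> [-4, -6, 2, -4, 4] (max |s|=6)
Stage 3 (DIFF): s[0]=-4, -6--4=-2, 2--6=8, -4-2=-6, 4--4=8 -> [-4, -2, 8, -6, 8] (max |s|=8)
Stage 4 (OFFSET 1): -4+1=-3, -2+1=-1, 8+1=9, -6+1=-5, 8+1=9 -> [-3, -1, 9, -5, 9] (max |s|=9)
Stage 5 (DELAY): [0, -3, -1, 9, -5] = [0, -3, -1, 9, -5] -> [0, -3, -1, 9, -5] (max |s|=9)
Stage 6 (ABS): |0|=0, |-3|=3, |-1|=1, |9|=9, |-5|=5 -> [0, 3, 1, 9, 5] (max |s|=9)
Overall max amplitude: 9

Answer: 9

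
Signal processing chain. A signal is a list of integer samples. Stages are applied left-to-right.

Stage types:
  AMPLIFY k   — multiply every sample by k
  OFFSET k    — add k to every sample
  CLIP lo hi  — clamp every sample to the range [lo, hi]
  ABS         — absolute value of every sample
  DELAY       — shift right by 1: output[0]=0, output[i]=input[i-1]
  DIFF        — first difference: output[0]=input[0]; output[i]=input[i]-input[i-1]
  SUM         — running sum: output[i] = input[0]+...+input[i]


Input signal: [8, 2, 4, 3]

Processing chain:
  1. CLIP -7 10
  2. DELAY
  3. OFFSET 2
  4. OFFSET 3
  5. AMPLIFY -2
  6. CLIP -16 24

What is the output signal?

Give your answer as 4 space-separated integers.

Input: [8, 2, 4, 3]
Stage 1 (CLIP -7 10): clip(8,-7,10)=8, clip(2,-7,10)=2, clip(4,-7,10)=4, clip(3,-7,10)=3 -> [8, 2, 4, 3]
Stage 2 (DELAY): [0, 8, 2, 4] = [0, 8, 2, 4] -> [0, 8, 2, 4]
Stage 3 (OFFSET 2): 0+2=2, 8+2=10, 2+2=4, 4+2=6 -> [2, 10, 4, 6]
Stage 4 (OFFSET 3): 2+3=5, 10+3=13, 4+3=7, 6+3=9 -> [5, 13, 7, 9]
Stage 5 (AMPLIFY -2): 5*-2=-10, 13*-2=-26, 7*-2=-14, 9*-2=-18 -> [-10, -26, -14, -18]
Stage 6 (CLIP -16 24): clip(-10,-16,24)=-10, clip(-26,-16,24)=-16, clip(-14,-16,24)=-14, clip(-18,-16,24)=-16 -> [-10, -16, -14, -16]

Answer: -10 -16 -14 -16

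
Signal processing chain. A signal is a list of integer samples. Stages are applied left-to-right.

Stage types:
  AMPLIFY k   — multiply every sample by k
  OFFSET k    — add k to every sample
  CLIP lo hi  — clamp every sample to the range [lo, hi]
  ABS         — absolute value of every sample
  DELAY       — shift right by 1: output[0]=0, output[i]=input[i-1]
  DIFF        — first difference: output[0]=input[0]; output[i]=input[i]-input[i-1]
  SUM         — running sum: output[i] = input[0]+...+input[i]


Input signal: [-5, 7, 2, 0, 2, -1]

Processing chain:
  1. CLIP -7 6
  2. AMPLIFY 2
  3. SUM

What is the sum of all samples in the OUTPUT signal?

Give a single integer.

Answer: 22

Derivation:
Input: [-5, 7, 2, 0, 2, -1]
Stage 1 (CLIP -7 6): clip(-5,-7,6)=-5, clip(7,-7,6)=6, clip(2,-7,6)=2, clip(0,-7,6)=0, clip(2,-7,6)=2, clip(-1,-7,6)=-1 -> [-5, 6, 2, 0, 2, -1]
Stage 2 (AMPLIFY 2): -5*2=-10, 6*2=12, 2*2=4, 0*2=0, 2*2=4, -1*2=-2 -> [-10, 12, 4, 0, 4, -2]
Stage 3 (SUM): sum[0..0]=-10, sum[0..1]=2, sum[0..2]=6, sum[0..3]=6, sum[0..4]=10, sum[0..5]=8 -> [-10, 2, 6, 6, 10, 8]
Output sum: 22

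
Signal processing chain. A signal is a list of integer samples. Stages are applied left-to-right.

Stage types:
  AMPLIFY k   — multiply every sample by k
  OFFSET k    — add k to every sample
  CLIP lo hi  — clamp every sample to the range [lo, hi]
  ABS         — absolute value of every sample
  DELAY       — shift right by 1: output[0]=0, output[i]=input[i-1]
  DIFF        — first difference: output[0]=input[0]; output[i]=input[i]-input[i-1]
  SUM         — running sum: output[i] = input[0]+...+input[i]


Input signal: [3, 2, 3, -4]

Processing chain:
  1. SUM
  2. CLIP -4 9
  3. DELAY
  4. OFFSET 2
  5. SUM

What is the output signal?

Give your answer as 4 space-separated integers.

Answer: 2 7 14 24

Derivation:
Input: [3, 2, 3, -4]
Stage 1 (SUM): sum[0..0]=3, sum[0..1]=5, sum[0..2]=8, sum[0..3]=4 -> [3, 5, 8, 4]
Stage 2 (CLIP -4 9): clip(3,-4,9)=3, clip(5,-4,9)=5, clip(8,-4,9)=8, clip(4,-4,9)=4 -> [3, 5, 8, 4]
Stage 3 (DELAY): [0, 3, 5, 8] = [0, 3, 5, 8] -> [0, 3, 5, 8]
Stage 4 (OFFSET 2): 0+2=2, 3+2=5, 5+2=7, 8+2=10 -> [2, 5, 7, 10]
Stage 5 (SUM): sum[0..0]=2, sum[0..1]=7, sum[0..2]=14, sum[0..3]=24 -> [2, 7, 14, 24]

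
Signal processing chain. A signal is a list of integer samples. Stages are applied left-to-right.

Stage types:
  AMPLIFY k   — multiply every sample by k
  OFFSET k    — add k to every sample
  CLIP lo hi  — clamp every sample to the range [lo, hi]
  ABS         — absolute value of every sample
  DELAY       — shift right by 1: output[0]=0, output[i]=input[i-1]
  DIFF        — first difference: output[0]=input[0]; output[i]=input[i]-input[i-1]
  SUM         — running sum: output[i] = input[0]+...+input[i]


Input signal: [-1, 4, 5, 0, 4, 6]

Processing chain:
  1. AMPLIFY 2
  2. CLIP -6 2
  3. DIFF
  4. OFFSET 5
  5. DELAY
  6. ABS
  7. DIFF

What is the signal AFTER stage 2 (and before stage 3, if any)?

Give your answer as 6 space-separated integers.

Input: [-1, 4, 5, 0, 4, 6]
Stage 1 (AMPLIFY 2): -1*2=-2, 4*2=8, 5*2=10, 0*2=0, 4*2=8, 6*2=12 -> [-2, 8, 10, 0, 8, 12]
Stage 2 (CLIP -6 2): clip(-2,-6,2)=-2, clip(8,-6,2)=2, clip(10,-6,2)=2, clip(0,-6,2)=0, clip(8,-6,2)=2, clip(12,-6,2)=2 -> [-2, 2, 2, 0, 2, 2]

Answer: -2 2 2 0 2 2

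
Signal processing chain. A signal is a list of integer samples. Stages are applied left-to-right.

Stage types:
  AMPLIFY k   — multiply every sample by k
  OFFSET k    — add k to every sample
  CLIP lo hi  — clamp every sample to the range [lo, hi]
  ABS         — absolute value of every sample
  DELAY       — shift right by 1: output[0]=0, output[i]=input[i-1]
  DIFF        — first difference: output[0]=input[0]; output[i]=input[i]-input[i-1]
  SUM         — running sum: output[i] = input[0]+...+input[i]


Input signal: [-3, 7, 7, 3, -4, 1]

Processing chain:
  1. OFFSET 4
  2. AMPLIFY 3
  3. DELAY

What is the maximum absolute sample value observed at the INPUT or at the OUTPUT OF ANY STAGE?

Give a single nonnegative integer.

Answer: 33

Derivation:
Input: [-3, 7, 7, 3, -4, 1] (max |s|=7)
Stage 1 (OFFSET 4): -3+4=1, 7+4=11, 7+4=11, 3+4=7, -4+4=0, 1+4=5 -> [1, 11, 11, 7, 0, 5] (max |s|=11)
Stage 2 (AMPLIFY 3): 1*3=3, 11*3=33, 11*3=33, 7*3=21, 0*3=0, 5*3=15 -> [3, 33, 33, 21, 0, 15] (max |s|=33)
Stage 3 (DELAY): [0, 3, 33, 33, 21, 0] = [0, 3, 33, 33, 21, 0] -> [0, 3, 33, 33, 21, 0] (max |s|=33)
Overall max amplitude: 33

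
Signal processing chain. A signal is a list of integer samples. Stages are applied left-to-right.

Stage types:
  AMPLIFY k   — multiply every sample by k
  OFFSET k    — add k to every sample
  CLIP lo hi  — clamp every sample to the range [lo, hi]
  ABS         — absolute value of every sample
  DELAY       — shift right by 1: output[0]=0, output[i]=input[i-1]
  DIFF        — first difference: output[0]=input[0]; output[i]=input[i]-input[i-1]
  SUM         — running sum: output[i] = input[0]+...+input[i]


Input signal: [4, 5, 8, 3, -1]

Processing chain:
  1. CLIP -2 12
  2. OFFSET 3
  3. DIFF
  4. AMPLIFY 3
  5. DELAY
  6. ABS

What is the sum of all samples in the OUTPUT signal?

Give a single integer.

Input: [4, 5, 8, 3, -1]
Stage 1 (CLIP -2 12): clip(4,-2,12)=4, clip(5,-2,12)=5, clip(8,-2,12)=8, clip(3,-2,12)=3, clip(-1,-2,12)=-1 -> [4, 5, 8, 3, -1]
Stage 2 (OFFSET 3): 4+3=7, 5+3=8, 8+3=11, 3+3=6, -1+3=2 -> [7, 8, 11, 6, 2]
Stage 3 (DIFF): s[0]=7, 8-7=1, 11-8=3, 6-11=-5, 2-6=-4 -> [7, 1, 3, -5, -4]
Stage 4 (AMPLIFY 3): 7*3=21, 1*3=3, 3*3=9, -5*3=-15, -4*3=-12 -> [21, 3, 9, -15, -12]
Stage 5 (DELAY): [0, 21, 3, 9, -15] = [0, 21, 3, 9, -15] -> [0, 21, 3, 9, -15]
Stage 6 (ABS): |0|=0, |21|=21, |3|=3, |9|=9, |-15|=15 -> [0, 21, 3, 9, 15]
Output sum: 48

Answer: 48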